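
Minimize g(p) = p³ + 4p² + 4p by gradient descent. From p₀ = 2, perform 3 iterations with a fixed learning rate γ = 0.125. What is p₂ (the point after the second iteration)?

-2

g′(p) = 3p² + 8p + 4
Step 1: g′(2) = 32; p₁ = 2 − 0.125·32 = -2
Step 2: g′(-2) = 0; p₂ = -2 − 0.125·0 = -2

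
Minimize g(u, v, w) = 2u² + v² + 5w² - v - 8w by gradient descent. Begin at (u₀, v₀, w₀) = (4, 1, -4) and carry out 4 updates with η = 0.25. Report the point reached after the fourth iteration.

(0, 0.53125, -23.5)

∇g = (4u, 2v - 1, 10w - 8)
Step 1: at (4, 1, -4), ∇g = (16, 1, -48) → (4, 1, -4) − 0.25·(16, 1, -48) = (0, 0.75, 8)
Step 2: at (0, 0.75, 8), ∇g = (0, 0.5, 72) → (0, 0.75, 8) − 0.25·(0, 0.5, 72) = (0, 0.625, -10)
Step 3: at (0, 0.625, -10), ∇g = (0, 0.25, -108) → (0, 0.625, -10) − 0.25·(0, 0.25, -108) = (0, 0.5625, 17)
Step 4: at (0, 0.5625, 17), ∇g = (0, 0.125, 162) → (0, 0.5625, 17) − 0.25·(0, 0.125, 162) = (0, 0.53125, -23.5)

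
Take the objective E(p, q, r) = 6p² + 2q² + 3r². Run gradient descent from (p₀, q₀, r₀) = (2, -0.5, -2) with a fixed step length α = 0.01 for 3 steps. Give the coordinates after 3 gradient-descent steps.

(1.362944, -0.442368, -1.661168)

∇E = (12p, 4q, 6r)
Step 1: at (2, -0.5, -2), ∇E = (24, -2, -12) → (2, -0.5, -2) − 0.01·(24, -2, -12) = (1.76, -0.48, -1.88)
Step 2: at (1.76, -0.48, -1.88), ∇E = (21.12, -1.92, -11.28) → (1.76, -0.48, -1.88) − 0.01·(21.12, -1.92, -11.28) = (1.5488, -0.4608, -1.7672)
Step 3: at (1.5488, -0.4608, -1.7672), ∇E = (18.5856, -1.8432, -10.6032) → (1.5488, -0.4608, -1.7672) − 0.01·(18.5856, -1.8432, -10.6032) = (1.362944, -0.442368, -1.661168)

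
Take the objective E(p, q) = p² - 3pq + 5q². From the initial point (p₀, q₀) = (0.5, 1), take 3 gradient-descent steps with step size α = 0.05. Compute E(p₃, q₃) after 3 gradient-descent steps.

∇E = (2p - 3q, -3p + 10q)
(p₁, q₁) = (0.5, 1) − 0.05·(-2, 8.5) = (0.6, 0.575)
(p₂, q₂) = (0.6, 0.575) − 0.05·(-0.525, 3.95) = (0.62625, 0.3775)
(p₃, q₃) = (0.62625, 0.3775) − 0.05·(0.12, 1.89625) = (0.62025, 0.2826875)
E(0.62025, 0.2826875) = 0.25826041015625

0.25826041015625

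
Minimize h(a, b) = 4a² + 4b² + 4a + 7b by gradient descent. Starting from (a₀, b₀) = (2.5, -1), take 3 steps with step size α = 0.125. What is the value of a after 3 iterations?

∇h = (8a + 4, 8b + 7)
Step 1: at (2.5, -1), ∇h = (24, -1) → (2.5, -1) − 0.125·(24, -1) = (-0.5, -0.875)
Step 2: at (-0.5, -0.875), ∇h = (0, 0) → (-0.5, -0.875) − 0.125·(0, 0) = (-0.5, -0.875)
Step 3: at (-0.5, -0.875), ∇h = (0, 0) → (-0.5, -0.875) − 0.125·(0, 0) = (-0.5, -0.875)
a = -0.5

-0.5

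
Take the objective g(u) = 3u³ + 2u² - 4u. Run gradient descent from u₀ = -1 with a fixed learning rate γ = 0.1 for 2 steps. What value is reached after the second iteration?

-1.349

g′(u) = 9u² + 4u - 4
u₁ = -1 − 0.1·1 = -1.1
u₂ = -1.1 − 0.1·2.49 = -1.349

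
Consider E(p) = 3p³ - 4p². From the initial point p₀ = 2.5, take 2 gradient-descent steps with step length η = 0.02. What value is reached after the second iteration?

1.4918875

E′(p) = 9p² - 8p
p₁ = 2.5 − 0.02·36.25 = 1.775
p₂ = 1.775 − 0.02·14.155625 = 1.4918875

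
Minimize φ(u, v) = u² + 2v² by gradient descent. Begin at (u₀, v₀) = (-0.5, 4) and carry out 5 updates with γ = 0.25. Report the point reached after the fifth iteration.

(-0.015625, 0)

∇φ = (2u, 4v)
Step 1: at (-0.5, 4), ∇φ = (-1, 16) → (-0.5, 4) − 0.25·(-1, 16) = (-0.25, 0)
Step 2: at (-0.25, 0), ∇φ = (-0.5, 0) → (-0.25, 0) − 0.25·(-0.5, 0) = (-0.125, 0)
Step 3: at (-0.125, 0), ∇φ = (-0.25, 0) → (-0.125, 0) − 0.25·(-0.25, 0) = (-0.0625, 0)
Step 4: at (-0.0625, 0), ∇φ = (-0.125, 0) → (-0.0625, 0) − 0.25·(-0.125, 0) = (-0.03125, 0)
Step 5: at (-0.03125, 0), ∇φ = (-0.0625, 0) → (-0.03125, 0) − 0.25·(-0.0625, 0) = (-0.015625, 0)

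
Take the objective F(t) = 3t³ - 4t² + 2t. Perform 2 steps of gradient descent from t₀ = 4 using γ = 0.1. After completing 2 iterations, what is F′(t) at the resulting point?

F′(t) = 9t² - 8t + 2
t₁ = 4 − 0.1·114 = -7.4
t₂ = -7.4 − 0.1·554.04 = -62.804
F′(t) at (-62.804) = 36003.513744

36003.513744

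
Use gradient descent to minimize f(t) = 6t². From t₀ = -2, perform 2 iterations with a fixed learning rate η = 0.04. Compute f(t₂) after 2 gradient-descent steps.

f′(t) = 12t
t₁ = -2 − 0.04·(-24) = -1.04
t₂ = -1.04 − 0.04·(-12.48) = -0.5408
f(-0.5408) = 1.75478784

1.75478784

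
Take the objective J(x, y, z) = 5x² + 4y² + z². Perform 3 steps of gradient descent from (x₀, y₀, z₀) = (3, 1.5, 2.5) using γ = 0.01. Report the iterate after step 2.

(2.43, 1.2696, 2.401)

∇J = (10x, 8y, 2z)
(x₁, y₁, z₁) = (3, 1.5, 2.5) − 0.01·(30, 12, 5) = (2.7, 1.38, 2.45)
(x₂, y₂, z₂) = (2.7, 1.38, 2.45) − 0.01·(27, 11.04, 4.9) = (2.43, 1.2696, 2.401)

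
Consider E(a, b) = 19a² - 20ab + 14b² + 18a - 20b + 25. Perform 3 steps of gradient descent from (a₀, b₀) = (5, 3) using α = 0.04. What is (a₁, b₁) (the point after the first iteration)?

∇E = (38a - 20b + 18, -20a + 28b - 20)
(a₁, b₁) = (5, 3) − 0.04·(148, -36) = (-0.92, 4.44)

(-0.92, 4.44)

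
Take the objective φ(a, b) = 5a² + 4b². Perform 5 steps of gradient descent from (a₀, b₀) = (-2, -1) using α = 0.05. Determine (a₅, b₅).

∇φ = (10a, 8b)
(a₁, b₁) = (-2, -1) − 0.05·(-20, -8) = (-1, -0.6)
(a₂, b₂) = (-1, -0.6) − 0.05·(-10, -4.8) = (-0.5, -0.36)
(a₃, b₃) = (-0.5, -0.36) − 0.05·(-5, -2.88) = (-0.25, -0.216)
(a₄, b₄) = (-0.25, -0.216) − 0.05·(-2.5, -1.728) = (-0.125, -0.1296)
(a₅, b₅) = (-0.125, -0.1296) − 0.05·(-1.25, -1.0368) = (-0.0625, -0.07776)

(-0.0625, -0.07776)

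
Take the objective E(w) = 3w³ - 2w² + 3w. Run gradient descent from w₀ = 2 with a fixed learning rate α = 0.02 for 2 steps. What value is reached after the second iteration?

1.087608

E′(w) = 9w² - 4w + 3
Step 1: E′(2) = 31; w₁ = 2 − 0.02·31 = 1.38
Step 2: E′(1.38) = 14.6196; w₂ = 1.38 − 0.02·14.6196 = 1.087608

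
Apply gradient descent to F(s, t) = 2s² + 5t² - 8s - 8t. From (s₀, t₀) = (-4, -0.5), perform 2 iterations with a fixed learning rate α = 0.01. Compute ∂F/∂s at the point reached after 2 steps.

∇F = (4s - 8, 10t - 8)
Step 1: at (-4, -0.5), ∇F = (-24, -13) → (-4, -0.5) − 0.01·(-24, -13) = (-3.76, -0.37)
Step 2: at (-3.76, -0.37), ∇F = (-23.04, -11.7) → (-3.76, -0.37) − 0.01·(-23.04, -11.7) = (-3.5296, -0.253)
∂F/∂s at (-3.5296, -0.253) = -22.1184

-22.1184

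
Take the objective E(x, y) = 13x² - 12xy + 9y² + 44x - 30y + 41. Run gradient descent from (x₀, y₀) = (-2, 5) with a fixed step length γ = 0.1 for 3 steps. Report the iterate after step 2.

∇E = (26x - 12y + 44, -12x + 18y - 30)
Step 1: at (-2, 5), ∇E = (-68, 84) → (-2, 5) − 0.1·(-68, 84) = (4.8, -3.4)
Step 2: at (4.8, -3.4), ∇E = (209.6, -148.8) → (4.8, -3.4) − 0.1·(209.6, -148.8) = (-16.16, 11.48)

(-16.16, 11.48)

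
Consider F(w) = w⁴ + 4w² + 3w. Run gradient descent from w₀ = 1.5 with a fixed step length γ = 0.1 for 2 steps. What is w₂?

F′(w) = 4w³ + 8w + 3
Step 1: F′(1.5) = 28.5; w₁ = 1.5 − 0.1·28.5 = -1.35
Step 2: F′(-1.35) = -17.6415; w₂ = -1.35 − 0.1·(-17.6415) = 0.41415

0.41415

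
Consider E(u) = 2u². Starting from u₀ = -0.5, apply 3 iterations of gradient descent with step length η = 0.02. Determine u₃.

-0.389344

E′(u) = 4u
u₁ = -0.5 − 0.02·(-2) = -0.46
u₂ = -0.46 − 0.02·(-1.84) = -0.4232
u₃ = -0.4232 − 0.02·(-1.6928) = -0.389344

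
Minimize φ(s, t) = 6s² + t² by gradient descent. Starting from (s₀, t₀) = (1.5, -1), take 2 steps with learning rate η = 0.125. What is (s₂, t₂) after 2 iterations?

∇φ = (12s, 2t)
Step 1: at (1.5, -1), ∇φ = (18, -2) → (1.5, -1) − 0.125·(18, -2) = (-0.75, -0.75)
Step 2: at (-0.75, -0.75), ∇φ = (-9, -1.5) → (-0.75, -0.75) − 0.125·(-9, -1.5) = (0.375, -0.5625)

(0.375, -0.5625)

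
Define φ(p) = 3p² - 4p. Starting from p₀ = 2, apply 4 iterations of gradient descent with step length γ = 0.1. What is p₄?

0.7008

φ′(p) = 6p - 4
p₁ = 2 − 0.1·8 = 1.2
p₂ = 1.2 − 0.1·3.2 = 0.88
p₃ = 0.88 − 0.1·1.28 = 0.752
p₄ = 0.752 − 0.1·0.512 = 0.7008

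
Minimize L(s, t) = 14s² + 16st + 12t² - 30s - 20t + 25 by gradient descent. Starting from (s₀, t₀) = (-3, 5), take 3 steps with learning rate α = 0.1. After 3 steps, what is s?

-4.304

∇L = (28s + 16t - 30, 16s + 24t - 20)
Step 1: at (-3, 5), ∇L = (-34, 52) → (-3, 5) − 0.1·(-34, 52) = (0.4, -0.2)
Step 2: at (0.4, -0.2), ∇L = (-22, -18.4) → (0.4, -0.2) − 0.1·(-22, -18.4) = (2.6, 1.64)
Step 3: at (2.6, 1.64), ∇L = (69.04, 60.96) → (2.6, 1.64) − 0.1·(69.04, 60.96) = (-4.304, -4.456)
s = -4.304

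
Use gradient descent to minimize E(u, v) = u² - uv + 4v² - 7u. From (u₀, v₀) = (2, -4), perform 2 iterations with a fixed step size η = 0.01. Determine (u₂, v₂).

∇E = (2u - v - 7, -u + 8v)
(u₁, v₁) = (2, -4) − 0.01·(1, -34) = (1.99, -3.66)
(u₂, v₂) = (1.99, -3.66) − 0.01·(0.64, -31.27) = (1.9836, -3.3473)

(1.9836, -3.3473)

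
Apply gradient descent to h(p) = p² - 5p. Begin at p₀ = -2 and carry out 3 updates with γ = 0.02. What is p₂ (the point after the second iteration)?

h′(p) = 2p - 5
Step 1: h′(-2) = -9; p₁ = -2 − 0.02·(-9) = -1.82
Step 2: h′(-1.82) = -8.64; p₂ = -1.82 − 0.02·(-8.64) = -1.6472

-1.6472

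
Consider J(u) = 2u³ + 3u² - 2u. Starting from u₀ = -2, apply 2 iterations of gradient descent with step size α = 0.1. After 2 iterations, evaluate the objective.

J′(u) = 6u² + 6u - 2
u₁ = -2 − 0.1·10 = -3
u₂ = -3 − 0.1·34 = -6.4
J(-6.4) = -388.608

-388.608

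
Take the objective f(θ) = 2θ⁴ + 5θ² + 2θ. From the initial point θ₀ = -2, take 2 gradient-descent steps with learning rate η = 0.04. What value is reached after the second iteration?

0.01691136

f′(θ) = 8θ³ + 10θ + 2
Step 1: f′(-2) = -82; θ₁ = -2 − 0.04·(-82) = 1.28
Step 2: f′(1.28) = 31.577216; θ₂ = 1.28 − 0.04·31.577216 = 0.01691136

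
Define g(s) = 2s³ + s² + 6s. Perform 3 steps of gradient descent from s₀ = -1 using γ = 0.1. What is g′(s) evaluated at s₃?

1701.155456

g′(s) = 6s² + 2s + 6
Step 1: g′(-1) = 10; s₁ = -1 − 0.1·10 = -2
Step 2: g′(-2) = 26; s₂ = -2 − 0.1·26 = -4.6
Step 3: g′(-4.6) = 123.76; s₃ = -4.6 − 0.1·123.76 = -16.976
g′(s) at (-16.976) = 1701.155456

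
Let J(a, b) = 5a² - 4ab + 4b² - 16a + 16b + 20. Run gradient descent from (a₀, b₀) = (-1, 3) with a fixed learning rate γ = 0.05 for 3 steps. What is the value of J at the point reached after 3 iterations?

∇J = (10a - 4b - 16, -4a + 8b + 16)
(a₁, b₁) = (-1, 3) − 0.05·(-38, 44) = (0.9, 0.8)
(a₂, b₂) = (0.9, 0.8) − 0.05·(-10.2, 18.8) = (1.41, -0.14)
(a₃, b₃) = (1.41, -0.14) − 0.05·(-1.34, 9.24) = (1.477, -0.602)
J(1.477, -0.602) = 2.649877

2.649877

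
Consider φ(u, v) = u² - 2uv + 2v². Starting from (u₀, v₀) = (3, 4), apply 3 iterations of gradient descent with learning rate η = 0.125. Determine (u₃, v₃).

(2.890625, 1.875)

∇φ = (2u - 2v, -2u + 4v)
(u₁, v₁) = (3, 4) − 0.125·(-2, 10) = (3.25, 2.75)
(u₂, v₂) = (3.25, 2.75) − 0.125·(1, 4.5) = (3.125, 2.1875)
(u₃, v₃) = (3.125, 2.1875) − 0.125·(1.875, 2.5) = (2.890625, 1.875)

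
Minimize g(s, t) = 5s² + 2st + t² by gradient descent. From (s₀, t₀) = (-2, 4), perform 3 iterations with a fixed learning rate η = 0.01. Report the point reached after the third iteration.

(-1.672448, 3.875456)

∇g = (10s + 2t, 2s + 2t)
Step 1: at (-2, 4), ∇g = (-12, 4) → (-2, 4) − 0.01·(-12, 4) = (-1.88, 3.96)
Step 2: at (-1.88, 3.96), ∇g = (-10.88, 4.16) → (-1.88, 3.96) − 0.01·(-10.88, 4.16) = (-1.7712, 3.9184)
Step 3: at (-1.7712, 3.9184), ∇g = (-9.8752, 4.2944) → (-1.7712, 3.9184) − 0.01·(-9.8752, 4.2944) = (-1.672448, 3.875456)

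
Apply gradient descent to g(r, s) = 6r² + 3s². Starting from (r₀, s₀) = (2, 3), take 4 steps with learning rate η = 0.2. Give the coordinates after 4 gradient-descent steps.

(7.6832, 0.0048)

∇g = (12r, 6s)
(r₁, s₁) = (2, 3) − 0.2·(24, 18) = (-2.8, -0.6)
(r₂, s₂) = (-2.8, -0.6) − 0.2·(-33.6, -3.6) = (3.92, 0.12)
(r₃, s₃) = (3.92, 0.12) − 0.2·(47.04, 0.72) = (-5.488, -0.024)
(r₄, s₄) = (-5.488, -0.024) − 0.2·(-65.856, -0.144) = (7.6832, 0.0048)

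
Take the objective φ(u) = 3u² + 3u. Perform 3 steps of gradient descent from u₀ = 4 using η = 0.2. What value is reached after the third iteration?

-0.536

φ′(u) = 6u + 3
Step 1: φ′(4) = 27; u₁ = 4 − 0.2·27 = -1.4
Step 2: φ′(-1.4) = -5.4; u₂ = -1.4 − 0.2·(-5.4) = -0.32
Step 3: φ′(-0.32) = 1.08; u₃ = -0.32 − 0.2·1.08 = -0.536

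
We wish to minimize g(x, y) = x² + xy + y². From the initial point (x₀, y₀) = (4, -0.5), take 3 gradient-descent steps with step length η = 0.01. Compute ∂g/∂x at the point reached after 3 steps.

∇g = (2x + y, x + 2y)
(x₁, y₁) = (4, -0.5) − 0.01·(7.5, 3) = (3.925, -0.53)
(x₂, y₂) = (3.925, -0.53) − 0.01·(7.32, 2.865) = (3.8518, -0.55865)
(x₃, y₃) = (3.8518, -0.55865) − 0.01·(7.14495, 2.7345) = (3.7803505, -0.585995)
∂g/∂x at (3.7803505, -0.585995) = 6.974706

6.974706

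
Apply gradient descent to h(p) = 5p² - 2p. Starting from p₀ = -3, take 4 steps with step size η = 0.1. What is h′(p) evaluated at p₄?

0

h′(p) = 10p - 2
Step 1: h′(-3) = -32; p₁ = -3 − 0.1·(-32) = 0.2
Step 2: h′(0.2) = 0; p₂ = 0.2 − 0.1·0 = 0.2
Step 3: h′(0.2) = 0; p₃ = 0.2 − 0.1·0 = 0.2
Step 4: h′(0.2) = 0; p₄ = 0.2 − 0.1·0 = 0.2
h′(p) at (0.2) = 0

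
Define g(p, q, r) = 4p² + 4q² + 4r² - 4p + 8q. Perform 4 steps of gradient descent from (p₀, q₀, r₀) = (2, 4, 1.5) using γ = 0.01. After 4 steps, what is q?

2.5819648

∇g = (8p - 4, 8q + 8, 8r)
Step 1: at (2, 4, 1.5), ∇g = (12, 40, 12) → (2, 4, 1.5) − 0.01·(12, 40, 12) = (1.88, 3.6, 1.38)
Step 2: at (1.88, 3.6, 1.38), ∇g = (11.04, 36.8, 11.04) → (1.88, 3.6, 1.38) − 0.01·(11.04, 36.8, 11.04) = (1.7696, 3.232, 1.2696)
Step 3: at (1.7696, 3.232, 1.2696), ∇g = (10.1568, 33.856, 10.1568) → (1.7696, 3.232, 1.2696) − 0.01·(10.1568, 33.856, 10.1568) = (1.668032, 2.89344, 1.168032)
Step 4: at (1.668032, 2.89344, 1.168032), ∇g = (9.344256, 31.14752, 9.344256) → (1.668032, 2.89344, 1.168032) − 0.01·(9.344256, 31.14752, 9.344256) = (1.57458944, 2.5819648, 1.07458944)
q = 2.5819648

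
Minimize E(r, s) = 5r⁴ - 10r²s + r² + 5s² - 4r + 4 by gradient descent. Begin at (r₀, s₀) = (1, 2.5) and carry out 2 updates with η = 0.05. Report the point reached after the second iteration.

∇E = (20r³ - 20rs + 2r - 4, -10r² + 10s)
(r₁, s₁) = (1, 2.5) − 0.05·(-32, 15) = (2.6, 1.75)
(r₂, s₂) = (2.6, 1.75) − 0.05·(261.72, -50.1) = (-10.486, 4.255)

(-10.486, 4.255)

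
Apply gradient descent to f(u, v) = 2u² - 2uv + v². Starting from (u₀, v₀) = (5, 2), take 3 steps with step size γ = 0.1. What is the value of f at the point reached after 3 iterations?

∇f = (4u - 2v, -2u + 2v)
(u₁, v₁) = (5, 2) − 0.1·(16, -6) = (3.4, 2.6)
(u₂, v₂) = (3.4, 2.6) − 0.1·(8.4, -1.6) = (2.56, 2.76)
(u₃, v₃) = (2.56, 2.76) − 0.1·(4.72, 0.4) = (2.088, 2.72)
f(2.088, 2.72) = 4.759168

4.759168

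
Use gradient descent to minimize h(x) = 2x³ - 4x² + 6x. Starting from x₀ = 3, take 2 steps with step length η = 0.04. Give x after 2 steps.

h′(x) = 6x² - 8x + 6
x₁ = 3 − 0.04·36 = 1.56
x₂ = 1.56 − 0.04·8.1216 = 1.235136

1.235136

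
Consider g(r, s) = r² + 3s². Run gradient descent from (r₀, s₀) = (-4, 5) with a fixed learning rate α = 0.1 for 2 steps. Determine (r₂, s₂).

∇g = (2r, 6s)
(r₁, s₁) = (-4, 5) − 0.1·(-8, 30) = (-3.2, 2)
(r₂, s₂) = (-3.2, 2) − 0.1·(-6.4, 12) = (-2.56, 0.8)

(-2.56, 0.8)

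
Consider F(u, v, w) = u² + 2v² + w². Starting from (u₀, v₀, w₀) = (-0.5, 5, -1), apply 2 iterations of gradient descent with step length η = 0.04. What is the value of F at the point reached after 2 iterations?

25.7890592

∇F = (2u, 4v, 2w)
Step 1: at (-0.5, 5, -1), ∇F = (-1, 20, -2) → (-0.5, 5, -1) − 0.04·(-1, 20, -2) = (-0.46, 4.2, -0.92)
Step 2: at (-0.46, 4.2, -0.92), ∇F = (-0.92, 16.8, -1.84) → (-0.46, 4.2, -0.92) − 0.04·(-0.92, 16.8, -1.84) = (-0.4232, 3.528, -0.8464)
F(-0.4232, 3.528, -0.8464) = 25.7890592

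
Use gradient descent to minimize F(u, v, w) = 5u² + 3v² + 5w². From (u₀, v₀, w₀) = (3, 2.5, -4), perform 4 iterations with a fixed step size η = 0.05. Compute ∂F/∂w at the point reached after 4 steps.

-2.5

∇F = (10u, 6v, 10w)
(u₁, v₁, w₁) = (3, 2.5, -4) − 0.05·(30, 15, -40) = (1.5, 1.75, -2)
(u₂, v₂, w₂) = (1.5, 1.75, -2) − 0.05·(15, 10.5, -20) = (0.75, 1.225, -1)
(u₃, v₃, w₃) = (0.75, 1.225, -1) − 0.05·(7.5, 7.35, -10) = (0.375, 0.8575, -0.5)
(u₄, v₄, w₄) = (0.375, 0.8575, -0.5) − 0.05·(3.75, 5.145, -5) = (0.1875, 0.60025, -0.25)
∂F/∂w at (0.1875, 0.60025, -0.25) = -2.5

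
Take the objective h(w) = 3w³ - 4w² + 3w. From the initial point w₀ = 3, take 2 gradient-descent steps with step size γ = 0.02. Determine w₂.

1.4448

h′(w) = 9w² - 8w + 3
Step 1: h′(3) = 60; w₁ = 3 − 0.02·60 = 1.8
Step 2: h′(1.8) = 17.76; w₂ = 1.8 − 0.02·17.76 = 1.4448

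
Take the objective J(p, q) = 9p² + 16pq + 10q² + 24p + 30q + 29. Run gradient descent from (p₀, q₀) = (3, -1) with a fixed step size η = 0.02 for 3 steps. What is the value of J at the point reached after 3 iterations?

∇J = (18p + 16q + 24, 16p + 20q + 30)
(p₁, q₁) = (3, -1) − 0.02·(62, 58) = (1.76, -2.16)
(p₂, q₂) = (1.76, -2.16) − 0.02·(21.12, 14.96) = (1.3376, -2.4592)
(p₃, q₃) = (1.3376, -2.4592) − 0.02·(8.7296, 2.2176) = (1.163008, -2.503552)
J(1.163008, -2.503552) = 10.07023056896

10.07023056896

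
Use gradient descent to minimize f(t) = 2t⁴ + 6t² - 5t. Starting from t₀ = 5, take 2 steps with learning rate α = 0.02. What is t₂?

f′(t) = 8t³ + 12t - 5
Step 1: f′(5) = 1055; t₁ = 5 − 0.02·1055 = -16.1
Step 2: f′(-16.1) = -33584.448; t₂ = -16.1 − 0.02·(-33584.448) = 655.58896

655.58896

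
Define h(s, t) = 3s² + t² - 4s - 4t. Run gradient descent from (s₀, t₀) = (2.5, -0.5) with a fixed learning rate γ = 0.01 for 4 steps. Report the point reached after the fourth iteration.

∇h = (6s - 4, 2t - 4)
(s₁, t₁) = (2.5, -0.5) − 0.01·(11, -5) = (2.39, -0.45)
(s₂, t₂) = (2.39, -0.45) − 0.01·(10.34, -4.9) = (2.2866, -0.401)
(s₃, t₃) = (2.2866, -0.401) − 0.01·(9.7196, -4.802) = (2.189404, -0.35298)
(s₄, t₄) = (2.189404, -0.35298) − 0.01·(9.136424, -4.70596) = (2.09803976, -0.3059204)

(2.09803976, -0.3059204)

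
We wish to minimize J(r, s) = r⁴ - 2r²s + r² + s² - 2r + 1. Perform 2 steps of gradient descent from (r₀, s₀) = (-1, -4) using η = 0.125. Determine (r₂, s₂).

(-5, -1.0625)

∇J = (4r³ - 4rs + 2r - 2, -2r² + 2s)
(r₁, s₁) = (-1, -4) − 0.125·(-24, -10) = (2, -2.75)
(r₂, s₂) = (2, -2.75) − 0.125·(56, -13.5) = (-5, -1.0625)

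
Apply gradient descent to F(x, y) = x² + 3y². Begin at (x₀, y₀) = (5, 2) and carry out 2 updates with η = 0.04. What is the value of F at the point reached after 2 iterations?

∇F = (2x, 6y)
(x₁, y₁) = (5, 2) − 0.04·(10, 12) = (4.6, 1.52)
(x₂, y₂) = (4.6, 1.52) − 0.04·(9.2, 9.12) = (4.232, 1.1552)
F(4.232, 1.1552) = 21.91328512

21.91328512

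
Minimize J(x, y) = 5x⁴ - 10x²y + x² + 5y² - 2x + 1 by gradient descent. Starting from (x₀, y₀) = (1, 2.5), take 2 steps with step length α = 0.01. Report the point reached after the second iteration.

∇J = (20x³ - 20xy + 2x - 2, -10x² + 10y)
(x₁, y₁) = (1, 2.5) − 0.01·(-30, 15) = (1.3, 2.35)
(x₂, y₂) = (1.3, 2.35) − 0.01·(-16.56, 6.6) = (1.4656, 2.284)

(1.4656, 2.284)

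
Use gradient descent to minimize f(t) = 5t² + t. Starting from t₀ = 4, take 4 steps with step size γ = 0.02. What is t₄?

1.57936

f′(t) = 10t + 1
Step 1: f′(4) = 41; t₁ = 4 − 0.02·41 = 3.18
Step 2: f′(3.18) = 32.8; t₂ = 3.18 − 0.02·32.8 = 2.524
Step 3: f′(2.524) = 26.24; t₃ = 2.524 − 0.02·26.24 = 1.9992
Step 4: f′(1.9992) = 20.992; t₄ = 1.9992 − 0.02·20.992 = 1.57936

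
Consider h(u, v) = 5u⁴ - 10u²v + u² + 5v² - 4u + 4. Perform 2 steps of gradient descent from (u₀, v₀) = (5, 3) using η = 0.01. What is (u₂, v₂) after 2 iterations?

∇h = (20u³ - 20uv + 2u - 4, -10u² + 10v)
Step 1: at (5, 3), ∇h = (2206, -220) → (5, 3) − 0.01·(2206, -220) = (-17.06, 5.2)
Step 2: at (-17.06, 5.2), ∇h = (-97567.95632, -2858.436) → (-17.06, 5.2) − 0.01·(-97567.95632, -2858.436) = (958.6195632, 33.78436)

(958.6195632, 33.78436)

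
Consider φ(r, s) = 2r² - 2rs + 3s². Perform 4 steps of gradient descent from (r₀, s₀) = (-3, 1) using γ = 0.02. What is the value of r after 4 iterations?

∇φ = (4r - 2s, -2r + 6s)
Step 1: at (-3, 1), ∇φ = (-14, 12) → (-3, 1) − 0.02·(-14, 12) = (-2.72, 0.76)
Step 2: at (-2.72, 0.76), ∇φ = (-12.4, 10) → (-2.72, 0.76) − 0.02·(-12.4, 10) = (-2.472, 0.56)
Step 3: at (-2.472, 0.56), ∇φ = (-11.008, 8.304) → (-2.472, 0.56) − 0.02·(-11.008, 8.304) = (-2.25184, 0.39392)
Step 4: at (-2.25184, 0.39392), ∇φ = (-9.7952, 6.8672) → (-2.25184, 0.39392) − 0.02·(-9.7952, 6.8672) = (-2.055936, 0.256576)
r = -2.055936

-2.055936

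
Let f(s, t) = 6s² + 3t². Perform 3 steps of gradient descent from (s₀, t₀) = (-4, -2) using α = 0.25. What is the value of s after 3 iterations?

∇f = (12s, 6t)
(s₁, t₁) = (-4, -2) − 0.25·(-48, -12) = (8, 1)
(s₂, t₂) = (8, 1) − 0.25·(96, 6) = (-16, -0.5)
(s₃, t₃) = (-16, -0.5) − 0.25·(-192, -3) = (32, 0.25)
s = 32

32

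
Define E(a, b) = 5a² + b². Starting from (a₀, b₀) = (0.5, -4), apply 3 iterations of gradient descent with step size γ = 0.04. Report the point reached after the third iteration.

(0.108, -3.114752)

∇E = (10a, 2b)
(a₁, b₁) = (0.5, -4) − 0.04·(5, -8) = (0.3, -3.68)
(a₂, b₂) = (0.3, -3.68) − 0.04·(3, -7.36) = (0.18, -3.3856)
(a₃, b₃) = (0.18, -3.3856) − 0.04·(1.8, -6.7712) = (0.108, -3.114752)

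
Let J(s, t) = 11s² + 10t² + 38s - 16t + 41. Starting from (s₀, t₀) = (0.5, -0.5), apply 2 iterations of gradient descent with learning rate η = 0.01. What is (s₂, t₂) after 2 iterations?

(-0.3722, -0.032)

∇J = (22s + 38, 20t - 16)
(s₁, t₁) = (0.5, -0.5) − 0.01·(49, -26) = (0.01, -0.24)
(s₂, t₂) = (0.01, -0.24) − 0.01·(38.22, -20.8) = (-0.3722, -0.032)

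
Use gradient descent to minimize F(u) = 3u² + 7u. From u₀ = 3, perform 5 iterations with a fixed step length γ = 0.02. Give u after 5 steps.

F′(u) = 6u + 7
u₁ = 3 − 0.02·25 = 2.5
u₂ = 2.5 − 0.02·22 = 2.06
u₃ = 2.06 − 0.02·19.36 = 1.6728
u₄ = 1.6728 − 0.02·17.0368 = 1.332064
u₅ = 1.332064 − 0.02·14.992384 = 1.03221632

1.03221632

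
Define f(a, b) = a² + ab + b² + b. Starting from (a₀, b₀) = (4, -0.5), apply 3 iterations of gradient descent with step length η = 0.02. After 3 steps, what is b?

∇f = (2a + b, a + 2b + 1)
(a₁, b₁) = (4, -0.5) − 0.02·(7.5, 4) = (3.85, -0.58)
(a₂, b₂) = (3.85, -0.58) − 0.02·(7.12, 3.69) = (3.7076, -0.6538)
(a₃, b₃) = (3.7076, -0.6538) − 0.02·(6.7614, 3.4) = (3.572372, -0.7218)
b = -0.7218

-0.7218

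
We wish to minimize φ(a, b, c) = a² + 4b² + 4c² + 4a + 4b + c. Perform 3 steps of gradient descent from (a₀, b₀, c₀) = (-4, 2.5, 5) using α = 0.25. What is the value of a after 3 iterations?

∇φ = (2a + 4, 8b + 4, 8c + 1)
Step 1: at (-4, 2.5, 5), ∇φ = (-4, 24, 41) → (-4, 2.5, 5) − 0.25·(-4, 24, 41) = (-3, -3.5, -5.25)
Step 2: at (-3, -3.5, -5.25), ∇φ = (-2, -24, -41) → (-3, -3.5, -5.25) − 0.25·(-2, -24, -41) = (-2.5, 2.5, 5)
Step 3: at (-2.5, 2.5, 5), ∇φ = (-1, 24, 41) → (-2.5, 2.5, 5) − 0.25·(-1, 24, 41) = (-2.25, -3.5, -5.25)
a = -2.25

-2.25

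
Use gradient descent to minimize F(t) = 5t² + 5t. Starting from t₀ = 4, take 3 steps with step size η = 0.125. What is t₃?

F′(t) = 10t + 5
Step 1: F′(4) = 45; t₁ = 4 − 0.125·45 = -1.625
Step 2: F′(-1.625) = -11.25; t₂ = -1.625 − 0.125·(-11.25) = -0.21875
Step 3: F′(-0.21875) = 2.8125; t₃ = -0.21875 − 0.125·2.8125 = -0.5703125

-0.5703125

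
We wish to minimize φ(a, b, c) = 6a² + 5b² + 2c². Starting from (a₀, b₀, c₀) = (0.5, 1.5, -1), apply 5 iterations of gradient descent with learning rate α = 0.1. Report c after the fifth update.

∇φ = (12a, 10b, 4c)
Step 1: at (0.5, 1.5, -1), ∇φ = (6, 15, -4) → (0.5, 1.5, -1) − 0.1·(6, 15, -4) = (-0.1, 0, -0.6)
Step 2: at (-0.1, 0, -0.6), ∇φ = (-1.2, 0, -2.4) → (-0.1, 0, -0.6) − 0.1·(-1.2, 0, -2.4) = (0.02, 0, -0.36)
Step 3: at (0.02, 0, -0.36), ∇φ = (0.24, 0, -1.44) → (0.02, 0, -0.36) − 0.1·(0.24, 0, -1.44) = (-0.004, 0, -0.216)
Step 4: at (-0.004, 0, -0.216), ∇φ = (-0.048, 0, -0.864) → (-0.004, 0, -0.216) − 0.1·(-0.048, 0, -0.864) = (0.0008, 0, -0.1296)
Step 5: at (0.0008, 0, -0.1296), ∇φ = (0.0096, 0, -0.5184) → (0.0008, 0, -0.1296) − 0.1·(0.0096, 0, -0.5184) = (-0.00016, 0, -0.07776)
c = -0.07776

-0.07776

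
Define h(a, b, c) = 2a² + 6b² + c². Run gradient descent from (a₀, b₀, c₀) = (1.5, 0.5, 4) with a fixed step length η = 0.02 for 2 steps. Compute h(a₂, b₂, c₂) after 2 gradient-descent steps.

17.31374592

∇h = (4a, 12b, 2c)
Step 1: at (1.5, 0.5, 4), ∇h = (6, 6, 8) → (1.5, 0.5, 4) − 0.02·(6, 6, 8) = (1.38, 0.38, 3.84)
Step 2: at (1.38, 0.38, 3.84), ∇h = (5.52, 4.56, 7.68) → (1.38, 0.38, 3.84) − 0.02·(5.52, 4.56, 7.68) = (1.2696, 0.2888, 3.6864)
h(1.2696, 0.2888, 3.6864) = 17.31374592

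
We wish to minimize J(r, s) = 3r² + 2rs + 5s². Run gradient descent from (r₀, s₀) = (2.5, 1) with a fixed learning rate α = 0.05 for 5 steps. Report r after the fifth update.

∇J = (6r + 2s, 2r + 10s)
Step 1: at (2.5, 1), ∇J = (17, 15) → (2.5, 1) − 0.05·(17, 15) = (1.65, 0.25)
Step 2: at (1.65, 0.25), ∇J = (10.4, 5.8) → (1.65, 0.25) − 0.05·(10.4, 5.8) = (1.13, -0.04)
Step 3: at (1.13, -0.04), ∇J = (6.7, 1.86) → (1.13, -0.04) − 0.05·(6.7, 1.86) = (0.795, -0.133)
Step 4: at (0.795, -0.133), ∇J = (4.504, 0.26) → (0.795, -0.133) − 0.05·(4.504, 0.26) = (0.5698, -0.146)
Step 5: at (0.5698, -0.146), ∇J = (3.1268, -0.3204) → (0.5698, -0.146) − 0.05·(3.1268, -0.3204) = (0.41346, -0.12998)
r = 0.41346

0.41346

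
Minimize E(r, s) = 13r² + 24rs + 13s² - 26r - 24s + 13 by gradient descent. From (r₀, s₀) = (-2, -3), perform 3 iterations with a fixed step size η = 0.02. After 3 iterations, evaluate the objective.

0

∇E = (26r + 24s - 26, 24r + 26s - 24)
(r₁, s₁) = (-2, -3) − 0.02·(-150, -150) = (1, 0)
(r₂, s₂) = (1, 0) − 0.02·(0, 0) = (1, 0)
(r₃, s₃) = (1, 0) − 0.02·(0, 0) = (1, 0)
E(1, 0) = 0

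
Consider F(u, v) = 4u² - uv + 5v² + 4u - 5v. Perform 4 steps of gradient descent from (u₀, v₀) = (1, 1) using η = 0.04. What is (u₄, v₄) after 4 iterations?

∇F = (8u - v + 4, -u + 10v - 5)
Step 1: at (1, 1), ∇F = (11, 4) → (1, 1) − 0.04·(11, 4) = (0.56, 0.84)
Step 2: at (0.56, 0.84), ∇F = (7.64, 2.84) → (0.56, 0.84) − 0.04·(7.64, 2.84) = (0.2544, 0.7264)
Step 3: at (0.2544, 0.7264), ∇F = (5.3088, 2.0096) → (0.2544, 0.7264) − 0.04·(5.3088, 2.0096) = (0.042048, 0.646016)
Step 4: at (0.042048, 0.646016), ∇F = (3.690368, 1.418112) → (0.042048, 0.646016) − 0.04·(3.690368, 1.418112) = (-0.10556672, 0.58929152)

(-0.10556672, 0.58929152)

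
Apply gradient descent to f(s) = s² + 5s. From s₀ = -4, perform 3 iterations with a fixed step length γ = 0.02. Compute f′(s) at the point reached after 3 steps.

-2.654208

f′(s) = 2s + 5
s₁ = -4 − 0.02·(-3) = -3.94
s₂ = -3.94 − 0.02·(-2.88) = -3.8824
s₃ = -3.8824 − 0.02·(-2.7648) = -3.827104
f′(s) at (-3.827104) = -2.654208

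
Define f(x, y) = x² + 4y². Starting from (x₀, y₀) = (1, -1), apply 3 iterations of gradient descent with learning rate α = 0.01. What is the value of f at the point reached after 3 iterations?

∇f = (2x, 8y)
Step 1: at (1, -1), ∇f = (2, -8) → (1, -1) − 0.01·(2, -8) = (0.98, -0.92)
Step 2: at (0.98, -0.92), ∇f = (1.96, -7.36) → (0.98, -0.92) − 0.01·(1.96, -7.36) = (0.9604, -0.8464)
Step 3: at (0.9604, -0.8464), ∇f = (1.9208, -6.7712) → (0.9604, -0.8464) − 0.01·(1.9208, -6.7712) = (0.941192, -0.778688)
f(0.941192, -0.778688) = 3.31126238624

3.31126238624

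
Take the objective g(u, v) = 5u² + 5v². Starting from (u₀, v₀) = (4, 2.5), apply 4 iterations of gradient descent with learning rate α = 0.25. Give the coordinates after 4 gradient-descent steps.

∇g = (10u, 10v)
(u₁, v₁) = (4, 2.5) − 0.25·(40, 25) = (-6, -3.75)
(u₂, v₂) = (-6, -3.75) − 0.25·(-60, -37.5) = (9, 5.625)
(u₃, v₃) = (9, 5.625) − 0.25·(90, 56.25) = (-13.5, -8.4375)
(u₄, v₄) = (-13.5, -8.4375) − 0.25·(-135, -84.375) = (20.25, 12.65625)

(20.25, 12.65625)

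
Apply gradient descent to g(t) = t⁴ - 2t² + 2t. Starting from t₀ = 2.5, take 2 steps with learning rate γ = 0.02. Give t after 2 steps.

1.25854232

g′(t) = 4t³ - 4t + 2
t₁ = 2.5 − 0.02·54.5 = 1.41
t₂ = 1.41 − 0.02·7.572884 = 1.25854232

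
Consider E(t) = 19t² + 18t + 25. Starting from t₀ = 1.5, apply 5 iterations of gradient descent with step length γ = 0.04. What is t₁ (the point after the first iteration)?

-1.5

E′(t) = 38t + 18
Step 1: E′(1.5) = 75; t₁ = 1.5 − 0.04·75 = -1.5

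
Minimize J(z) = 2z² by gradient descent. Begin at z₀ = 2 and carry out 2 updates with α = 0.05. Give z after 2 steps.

1.28

J′(z) = 4z
z₁ = 2 − 0.05·8 = 1.6
z₂ = 1.6 − 0.05·6.4 = 1.28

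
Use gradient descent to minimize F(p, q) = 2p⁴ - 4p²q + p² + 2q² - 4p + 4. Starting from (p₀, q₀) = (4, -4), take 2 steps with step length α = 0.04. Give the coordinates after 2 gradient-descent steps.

(3282.76984832, 75.087616)

∇F = (8p³ - 8pq + 2p - 4, -4p² + 4q)
(p₁, q₁) = (4, -4) − 0.04·(644, -80) = (-21.76, -0.8)
(p₂, q₂) = (-21.76, -0.8) − 0.04·(-82613.246208, -1897.1904) = (3282.76984832, 75.087616)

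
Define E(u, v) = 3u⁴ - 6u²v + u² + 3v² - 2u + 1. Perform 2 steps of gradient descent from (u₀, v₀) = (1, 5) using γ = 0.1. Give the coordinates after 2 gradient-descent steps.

∇E = (12u³ - 12uv + 2u - 2, -6u² + 6v)
Step 1: at (1, 5), ∇E = (-48, 24) → (1, 5) − 0.1·(-48, 24) = (5.8, 2.6)
Step 2: at (5.8, 2.6), ∇E = (2169.984, -186.24) → (5.8, 2.6) − 0.1·(2169.984, -186.24) = (-211.1984, 21.224)

(-211.1984, 21.224)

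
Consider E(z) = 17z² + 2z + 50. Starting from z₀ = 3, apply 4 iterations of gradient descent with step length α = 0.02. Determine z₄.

-0.02674944

E′(z) = 34z + 2
Step 1: E′(3) = 104; z₁ = 3 − 0.02·104 = 0.92
Step 2: E′(0.92) = 33.28; z₂ = 0.92 − 0.02·33.28 = 0.2544
Step 3: E′(0.2544) = 10.6496; z₃ = 0.2544 − 0.02·10.6496 = 0.041408
Step 4: E′(0.041408) = 3.407872; z₄ = 0.041408 − 0.02·3.407872 = -0.02674944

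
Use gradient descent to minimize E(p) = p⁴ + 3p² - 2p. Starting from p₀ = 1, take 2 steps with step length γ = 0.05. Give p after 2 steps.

E′(p) = 4p³ + 6p - 2
p₁ = 1 − 0.05·8 = 0.6
p₂ = 0.6 − 0.05·2.464 = 0.4768

0.4768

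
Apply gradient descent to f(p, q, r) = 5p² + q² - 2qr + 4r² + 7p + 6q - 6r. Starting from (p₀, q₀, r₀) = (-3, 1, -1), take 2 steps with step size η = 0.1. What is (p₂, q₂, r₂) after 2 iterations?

(-0.7, -0.48, 0.72)

∇f = (10p + 7, 2q - 2r + 6, -2q + 8r - 6)
(p₁, q₁, r₁) = (-3, 1, -1) − 0.1·(-23, 10, -16) = (-0.7, 0, 0.6)
(p₂, q₂, r₂) = (-0.7, 0, 0.6) − 0.1·(0, 4.8, -1.2) = (-0.7, -0.48, 0.72)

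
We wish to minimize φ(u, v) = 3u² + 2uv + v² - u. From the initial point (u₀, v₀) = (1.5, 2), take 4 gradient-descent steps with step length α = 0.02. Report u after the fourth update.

∇φ = (6u + 2v - 1, 2u + 2v)
Step 1: at (1.5, 2), ∇φ = (12, 7) → (1.5, 2) − 0.02·(12, 7) = (1.26, 1.86)
Step 2: at (1.26, 1.86), ∇φ = (10.28, 6.24) → (1.26, 1.86) − 0.02·(10.28, 6.24) = (1.0544, 1.7352)
Step 3: at (1.0544, 1.7352), ∇φ = (8.7968, 5.5792) → (1.0544, 1.7352) − 0.02·(8.7968, 5.5792) = (0.878464, 1.623616)
Step 4: at (0.878464, 1.623616), ∇φ = (7.518016, 5.00416) → (0.878464, 1.623616) − 0.02·(7.518016, 5.00416) = (0.72810368, 1.5235328)
u = 0.72810368

0.72810368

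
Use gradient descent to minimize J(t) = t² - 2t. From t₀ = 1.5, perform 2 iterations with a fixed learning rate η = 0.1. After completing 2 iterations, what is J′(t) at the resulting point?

J′(t) = 2t - 2
Step 1: J′(1.5) = 1; t₁ = 1.5 − 0.1·1 = 1.4
Step 2: J′(1.4) = 0.8; t₂ = 1.4 − 0.1·0.8 = 1.32
J′(t) at (1.32) = 0.64

0.64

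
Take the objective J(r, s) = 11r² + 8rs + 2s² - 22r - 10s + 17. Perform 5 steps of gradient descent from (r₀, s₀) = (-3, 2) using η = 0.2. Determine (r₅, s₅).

∇J = (22r + 8s - 22, 8r + 4s - 10)
(r₁, s₁) = (-3, 2) − 0.2·(-72, -26) = (11.4, 7.2)
(r₂, s₂) = (11.4, 7.2) − 0.2·(286.4, 110) = (-45.88, -14.8)
(r₃, s₃) = (-45.88, -14.8) − 0.2·(-1149.76, -436.24) = (184.072, 72.448)
(r₄, s₄) = (184.072, 72.448) − 0.2·(4607.168, 1752.368) = (-737.3616, -278.0256)
(r₅, s₅) = (-737.3616, -278.0256) − 0.2·(-18468.16, -7020.9952) = (2956.2704, 1126.17344)

(2956.2704, 1126.17344)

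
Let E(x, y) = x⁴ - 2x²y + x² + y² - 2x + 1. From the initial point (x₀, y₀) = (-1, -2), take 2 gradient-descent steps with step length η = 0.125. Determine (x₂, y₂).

(-0.125, -0.6875)

∇E = (4x³ - 4xy + 2x - 2, -2x² + 2y)
(x₁, y₁) = (-1, -2) − 0.125·(-16, -6) = (1, -1.25)
(x₂, y₂) = (1, -1.25) − 0.125·(9, -4.5) = (-0.125, -0.6875)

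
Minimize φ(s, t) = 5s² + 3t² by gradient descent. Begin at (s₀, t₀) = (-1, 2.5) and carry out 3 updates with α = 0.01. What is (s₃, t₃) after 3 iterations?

(-0.729, 2.07646)

∇φ = (10s, 6t)
(s₁, t₁) = (-1, 2.5) − 0.01·(-10, 15) = (-0.9, 2.35)
(s₂, t₂) = (-0.9, 2.35) − 0.01·(-9, 14.1) = (-0.81, 2.209)
(s₃, t₃) = (-0.81, 2.209) − 0.01·(-8.1, 13.254) = (-0.729, 2.07646)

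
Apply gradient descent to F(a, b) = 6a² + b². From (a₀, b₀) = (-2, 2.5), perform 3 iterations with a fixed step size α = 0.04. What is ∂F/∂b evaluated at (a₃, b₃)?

∇F = (12a, 2b)
(a₁, b₁) = (-2, 2.5) − 0.04·(-24, 5) = (-1.04, 2.3)
(a₂, b₂) = (-1.04, 2.3) − 0.04·(-12.48, 4.6) = (-0.5408, 2.116)
(a₃, b₃) = (-0.5408, 2.116) − 0.04·(-6.4896, 4.232) = (-0.281216, 1.94672)
∂F/∂b at (-0.281216, 1.94672) = 3.89344

3.89344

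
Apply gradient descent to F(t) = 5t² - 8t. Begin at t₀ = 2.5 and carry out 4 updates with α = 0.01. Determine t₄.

F′(t) = 10t - 8
t₁ = 2.5 − 0.01·17 = 2.33
t₂ = 2.33 − 0.01·15.3 = 2.177
t₃ = 2.177 − 0.01·13.77 = 2.0393
t₄ = 2.0393 − 0.01·12.393 = 1.91537

1.91537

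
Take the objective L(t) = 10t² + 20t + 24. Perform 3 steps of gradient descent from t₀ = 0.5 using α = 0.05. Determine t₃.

-1

L′(t) = 20t + 20
Step 1: L′(0.5) = 30; t₁ = 0.5 − 0.05·30 = -1
Step 2: L′(-1) = 0; t₂ = -1 − 0.05·0 = -1
Step 3: L′(-1) = 0; t₃ = -1 − 0.05·0 = -1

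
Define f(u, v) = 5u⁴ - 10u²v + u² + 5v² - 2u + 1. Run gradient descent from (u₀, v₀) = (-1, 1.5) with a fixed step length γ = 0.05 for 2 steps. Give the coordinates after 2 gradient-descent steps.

(-0.498, 1.47)

∇f = (20u³ - 20uv + 2u - 2, -10u² + 10v)
(u₁, v₁) = (-1, 1.5) − 0.05·(6, 5) = (-1.3, 1.25)
(u₂, v₂) = (-1.3, 1.25) − 0.05·(-16.04, -4.4) = (-0.498, 1.47)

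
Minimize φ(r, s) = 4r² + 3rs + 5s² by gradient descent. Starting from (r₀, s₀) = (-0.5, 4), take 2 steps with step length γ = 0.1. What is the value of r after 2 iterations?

-0.305

∇φ = (8r + 3s, 3r + 10s)
(r₁, s₁) = (-0.5, 4) − 0.1·(8, 38.5) = (-1.3, 0.15)
(r₂, s₂) = (-1.3, 0.15) − 0.1·(-9.95, -2.4) = (-0.305, 0.39)
r = -0.305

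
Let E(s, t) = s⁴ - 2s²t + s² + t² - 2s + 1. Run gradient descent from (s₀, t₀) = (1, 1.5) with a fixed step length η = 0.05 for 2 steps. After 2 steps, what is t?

1.426

∇E = (4s³ - 4st + 2s - 2, -2s² + 2t)
(s₁, t₁) = (1, 1.5) − 0.05·(-2, 1) = (1.1, 1.45)
(s₂, t₂) = (1.1, 1.45) − 0.05·(-0.856, 0.48) = (1.1428, 1.426)
t = 1.426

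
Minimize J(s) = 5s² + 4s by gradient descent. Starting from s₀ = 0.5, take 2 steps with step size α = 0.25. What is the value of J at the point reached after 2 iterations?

J′(s) = 10s + 4
s₁ = 0.5 − 0.25·9 = -1.75
s₂ = -1.75 − 0.25·(-13.5) = 1.625
J(1.625) = 19.703125

19.703125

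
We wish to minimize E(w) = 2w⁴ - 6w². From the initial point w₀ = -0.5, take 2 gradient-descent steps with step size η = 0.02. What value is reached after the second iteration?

E′(w) = 8w³ - 12w
w₁ = -0.5 − 0.02·5 = -0.6
w₂ = -0.6 − 0.02·5.472 = -0.70944

-0.70944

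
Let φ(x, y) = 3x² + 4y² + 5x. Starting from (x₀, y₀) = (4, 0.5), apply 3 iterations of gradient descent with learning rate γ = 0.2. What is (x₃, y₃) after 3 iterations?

(-0.872, -0.108)

∇φ = (6x + 5, 8y)
(x₁, y₁) = (4, 0.5) − 0.2·(29, 4) = (-1.8, -0.3)
(x₂, y₂) = (-1.8, -0.3) − 0.2·(-5.8, -2.4) = (-0.64, 0.18)
(x₃, y₃) = (-0.64, 0.18) − 0.2·(1.16, 1.44) = (-0.872, -0.108)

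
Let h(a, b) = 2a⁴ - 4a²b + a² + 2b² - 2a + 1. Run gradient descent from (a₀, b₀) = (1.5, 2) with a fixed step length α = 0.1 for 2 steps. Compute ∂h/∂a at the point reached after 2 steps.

27.476036255744

∇h = (8a³ - 8ab + 2a - 2, -4a² + 4b)
(a₁, b₁) = (1.5, 2) − 0.1·(4, -1) = (1.1, 2.1)
(a₂, b₂) = (1.1, 2.1) − 0.1·(-7.632, 3.56) = (1.8632, 1.744)
∂h/∂a at (1.8632, 1.744) = 27.476036255744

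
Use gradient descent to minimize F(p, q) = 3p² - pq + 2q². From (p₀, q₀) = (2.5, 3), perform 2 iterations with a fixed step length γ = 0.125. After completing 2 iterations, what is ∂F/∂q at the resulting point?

3.6484375

∇F = (6p - q, -p + 4q)
Step 1: at (2.5, 3), ∇F = (12, 9.5) → (2.5, 3) − 0.125·(12, 9.5) = (1, 1.8125)
Step 2: at (1, 1.8125), ∇F = (4.1875, 6.25) → (1, 1.8125) − 0.125·(4.1875, 6.25) = (0.4765625, 1.03125)
∂F/∂q at (0.4765625, 1.03125) = 3.6484375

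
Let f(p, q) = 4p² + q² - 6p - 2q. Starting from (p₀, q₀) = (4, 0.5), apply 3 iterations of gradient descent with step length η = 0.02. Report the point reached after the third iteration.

(2.676288, 0.557632)

∇f = (8p - 6, 2q - 2)
(p₁, q₁) = (4, 0.5) − 0.02·(26, -1) = (3.48, 0.52)
(p₂, q₂) = (3.48, 0.52) − 0.02·(21.84, -0.96) = (3.0432, 0.5392)
(p₃, q₃) = (3.0432, 0.5392) − 0.02·(18.3456, -0.9216) = (2.676288, 0.557632)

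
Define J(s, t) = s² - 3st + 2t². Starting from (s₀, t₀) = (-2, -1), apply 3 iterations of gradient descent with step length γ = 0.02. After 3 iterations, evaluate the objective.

∇J = (2s - 3t, -3s + 4t)
(s₁, t₁) = (-2, -1) − 0.02·(-1, 2) = (-1.98, -1.04)
(s₂, t₂) = (-1.98, -1.04) − 0.02·(-0.84, 1.78) = (-1.9632, -1.0756)
(s₃, t₃) = (-1.9632, -1.0756) − 0.02·(-0.6996, 1.5872) = (-1.949208, -1.107344)
J(-1.949208, -1.107344) = -0.22349805472

-0.22349805472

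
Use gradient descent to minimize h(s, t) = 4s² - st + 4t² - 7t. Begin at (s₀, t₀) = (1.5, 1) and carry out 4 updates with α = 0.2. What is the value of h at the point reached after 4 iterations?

-2.49220096

∇h = (8s - t, -s + 8t - 7)
(s₁, t₁) = (1.5, 1) − 0.2·(11, -0.5) = (-0.7, 1.1)
(s₂, t₂) = (-0.7, 1.1) − 0.2·(-6.7, 2.5) = (0.64, 0.6)
(s₃, t₃) = (0.64, 0.6) − 0.2·(4.52, -2.84) = (-0.264, 1.168)
(s₄, t₄) = (-0.264, 1.168) − 0.2·(-3.28, 2.608) = (0.392, 0.6464)
h(0.392, 0.6464) = -2.49220096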